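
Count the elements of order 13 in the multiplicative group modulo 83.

0

φ(83) = 83 − 1 = 82 = 2 · 41.
Since (Z/83Z)^× is cyclic of order 82, the number of elements of order d is φ(d) when d | 82 and 0 otherwise.
13 does not divide 82, so no element of (Z/83Z)^× has order 13.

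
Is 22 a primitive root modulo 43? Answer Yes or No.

No

φ(43) = 43 − 1 = 42 = 2 · 3 · 7.
Test 22^(42/q) mod 43 for each prime factor q of 42:
22^21 ≡ 42 (mod 43)  [q = 2: ≢ 1 ✓]
22^14 ≡ 1 (mod 43)  [q = 3: ≡ 1 ✗]
22^6 ≡ 41 (mod 43)  [q = 7: ≢ 1 ✓]
Since 22^14 ≡ 1, the order of 22 divides 14 < 42, so 22 is not a primitive root.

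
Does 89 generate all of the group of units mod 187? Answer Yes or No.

187 = 11 · 17 is a product of two distinct odd primes, so (Z/187Z)^× ≅ (Z/11Z)^× × (Z/17Z)^× is not cyclic.
No primitive root modulo 187 exists; in particular 89 is not one.

No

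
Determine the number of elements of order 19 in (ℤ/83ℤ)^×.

0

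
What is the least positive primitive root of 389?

φ(389) = 389 − 1 = 388 = 2^2 · 97.
g is a primitive root iff g^(388/q) ≢ 1 (mod 389) for each prime q ∈ {2, 97}.
g = 2: 2^194 ≡ 388; 2^4 ≡ 16 — none is 1, so 2 is a primitive root.
Hence the least primitive root of 389 is 2.

2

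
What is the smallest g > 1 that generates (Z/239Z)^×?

7

φ(239) = 239 − 1 = 238 = 2 · 7 · 17.
Test candidates g = 2, 3, … against the prime factors q ∈ {2, 7, 17} of φ(239): g is a generator iff g^(238/q) ≢ 1 for every such q.
g = 2: 2^119 ≡ 1 — hits 1, so not a primitive root.
g = 3: 3^119 ≡ 1 — hits 1, so not a primitive root.
g = 4: 4^119 ≡ 1 — hits 1, so not a primitive root.
g = 5: 5^119 ≡ 1 — hits 1, so not a primitive root.
g = 6: 6^119 ≡ 1 — hits 1, so not a primitive root.
g = 7: 7^119 ≡ 238; 7^34 ≡ 24; 7^14 ≡ 211 — none is 1, so 7 is a primitive root.
Hence the least primitive root of 239 is 7.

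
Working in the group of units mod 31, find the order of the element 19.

15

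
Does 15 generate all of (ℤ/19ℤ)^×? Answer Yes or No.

Yes

φ(19) = 19 − 1 = 18 = 2 · 3^2.
Test 15^(18/q) mod 19 for each prime factor q of 18:
15^9 ≡ 18 (mod 19)  [q = 2: ≢ 1 ✓]
15^6 ≡ 11 (mod 19)  [q = 3: ≢ 1 ✓]
None equal 1, so ord_19(15) = 18: 15 is a primitive root.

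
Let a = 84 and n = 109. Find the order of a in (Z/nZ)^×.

54

ord(84) | φ(109) = 109 − 1 = 108 = 2^2 · 3^3.
Divisors of 108: 1, 2, 3, 4, 6, 9, 12, 18, 27, 36, 54, 108.
Test each divisor d:
84^1 ≡ 84 (mod 109)
84^2 ≡ 80 (mod 109)
84^3 ≡ 71 (mod 109)
84^4 ≡ 78 (mod 109)
84^6 ≡ 27 (mod 109)
84^9 ≡ 64 (mod 109)
84^12 ≡ 75 (mod 109)
84^18 ≡ 63 (mod 109)
84^27 ≡ 108 (mod 109)
84^36 ≡ 45 (mod 109)
84^54 ≡ 1 (mod 109) ✓
Hence ord(84) = 54.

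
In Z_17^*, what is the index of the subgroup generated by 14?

1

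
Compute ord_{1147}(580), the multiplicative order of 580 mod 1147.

The order of 580 must divide φ(1147) = φ(31·37) = (31−1)·(37−1) = 30·36 = 1080 = 2^3 · 3^3 · 5.
Divisors of 1080: 1, 2, 3, 4, 5, 6, 8, 9, 10, 12, 15, 18, 20, 24, 27, 30, 36, 40, 45, 54, 60, 72, 90, 108, 120, 135, 180, 216, 270, 360, 540, 1080.
Evaluate successive powers at the divisors of 1080:
580^1 ≡ 580 (mod 1147)
580^2 ≡ 329 (mod 1147)
580^3 ≡ 418 (mod 1147)
580^4 ≡ 423 (mod 1147)
580^5 ≡ 1029 (mod 1147)
580^6 ≡ 380 (mod 1147)
580^8 ≡ 1144 (mod 1147)
580^9 ≡ 554 (mod 1147)
580^10 ≡ 160 (mod 1147)
580^12 ≡ 1025 (mod 1147)
580^15 ≡ 619 (mod 1147)
580^18 ≡ 667 (mod 1147)
580^20 ≡ 366 (mod 1147)
580^24 ≡ 1120 (mod 1147)
580^27 ≡ 184 (mod 1147)
580^30 ≡ 63 (mod 1147)
580^36 ≡ 1000 (mod 1147)
580^40 ≡ 904 (mod 1147)
580^45 ≡ 1146 (mod 1147)
580^54 ≡ 593 (mod 1147)
580^60 ≡ 528 (mod 1147)
580^72 ≡ 963 (mod 1147)
580^90 ≡ 1 (mod 1147) ✓
So ord_1147(580) = 90.

90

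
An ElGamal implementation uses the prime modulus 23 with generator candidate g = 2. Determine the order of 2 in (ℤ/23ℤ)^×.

11

The order of 2 must divide φ(23) = 23 − 1 = 22 = 2 · 11.
Divisors of 22: 1, 2, 11, 22.
Check 2^d mod 23 for each divisor in increasing order:
2^1 ≡ 2 (mod 23)
2^2 ≡ 4 (mod 23)
2^11 ≡ 1 (mod 23) ✓
Hence ord(2) = 11.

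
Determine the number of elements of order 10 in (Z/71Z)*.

4

φ(71) = 71 − 1 = 70 = 2 · 5 · 7.
In a cyclic group of order 70, there are φ(d) elements of order d for each divisor d of 70, and zero for non-divisors.
10 = 2 · 5 divides 70, and φ(10) = 4.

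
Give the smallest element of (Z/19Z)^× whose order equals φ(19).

2

φ(19) = 19 − 1 = 18 = 2 · 3^2.
g is a primitive root iff g^(18/q) ≢ 1 (mod 19) for each prime q ∈ {2, 3}.
g = 2: 2^9 ≡ 18; 2^6 ≡ 7 — none is 1, so 2 is a primitive root.
So 2 is the smallest generator of (Z/19Z)^×.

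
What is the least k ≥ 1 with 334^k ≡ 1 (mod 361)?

57

The order of 334 must divide φ(361) = φ(19^2) = 19·(19−1) = 342 = 2 · 3^2 · 19.
Divisors of 342: 1, 2, 3, 6, 9, 18, 19, 38, 57, 114, 171, 342.
Evaluate successive powers at the divisors of 342:
334^1 ≡ 334
334^2 ≡ 7
334^3 ≡ 172
334^6 ≡ 343
334^9 ≡ 153
334^18 ≡ 305
334^19 ≡ 68
334^38 ≡ 292
334^57 ≡ 1
So ord_361(334) = 57.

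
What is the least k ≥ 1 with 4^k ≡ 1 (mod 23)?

11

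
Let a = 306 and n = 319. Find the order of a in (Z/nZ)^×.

Since 306 ∈ (Z/319Z)^×, its order divides φ(319) = φ(11·29) = (11−1)·(29−1) = 10·28 = 280 = 2^3 · 5 · 7.
Divisors of 280: 1, 2, 4, 5, 7, 8, 10, 14, 20, 28, 35, 40, 56, 70, 140, 280.
Check 306^d mod 319 for each divisor in increasing order:
306^1 ≡ 306
306^2 ≡ 169
306^4 ≡ 170
306^5 ≡ 23
306^7 ≡ 59
306^8 ≡ 190
306^10 ≡ 210
306^14 ≡ 291
306^20 ≡ 78
306^28 ≡ 146
306^35 ≡ 1
Hence ord(306) = 35.

35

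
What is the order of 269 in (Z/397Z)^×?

Since 269 ∈ (Z/397Z)^×, its order divides φ(397) = 397 − 1 = 396 = 2^2 · 3^2 · 11.
Divisors of 396: 1, 2, 3, 4, 6, 9, 11, 12, 18, 22, 33, 36, 44, 66, 99, 132, 198, 396.
Check 269^d mod 397 for each divisor in increasing order:
269^1 ≡ 269
269^2 ≡ 107
269^3 ≡ 199
269^4 ≡ 333
269^6 ≡ 298
269^9 ≡ 149
269^11 ≡ 63
269^12 ≡ 273
269^18 ≡ 366
269^22 ≡ 396
269^33 ≡ 334
269^36 ≡ 167
269^44 ≡ 1
Hence ord(269) = 44.

44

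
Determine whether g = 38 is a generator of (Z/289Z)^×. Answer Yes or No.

No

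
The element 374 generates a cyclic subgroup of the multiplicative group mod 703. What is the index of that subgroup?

36

By Lagrange's theorem, ord_703(374) divides φ(703) = φ(19·37) = (19−1)·(37−1) = 18·36 = 648 = 2^3 · 3^4.
Divisors of 648: 1, 2, 3, 4, 6, 8, 9, 12, 18, 24, 27, 36, 54, 72, 81, 108, 162, 216, 324, 648.
Compute 374^d (mod 703) for the divisors d until we hit 1:
374^1 ≡ 374
374^2 ≡ 682
374^3 ≡ 582
374^4 ≡ 441
374^6 ≡ 581
374^8 ≡ 453
374^9 ≡ 702
374^12 ≡ 121
374^18 ≡ 1
The order of 374 is 18, so the subgroup it generates has 18 elements.
Index = |(Z/703Z)^×| / |⟨374⟩| = 648 / 18 = 36.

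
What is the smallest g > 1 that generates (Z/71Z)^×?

7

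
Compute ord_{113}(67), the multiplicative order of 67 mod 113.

112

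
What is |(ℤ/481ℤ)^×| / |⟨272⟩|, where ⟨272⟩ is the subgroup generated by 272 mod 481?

12

Since 272 ∈ (Z/481Z)^×, its order divides φ(481) = φ(13·37) = (13−1)·(37−1) = 12·36 = 432 = 2^4 · 3^3.
Divisors of 432: 1, 2, 3, 4, 6, 8, 9, 12, 16, 18, 24, 27, 36, 48, 54, 72, 108, 144, 216, 432.
Check 272^d mod 481 for each divisor in increasing order:
272^1 ≡ 272 (mod 481)
272^2 ≡ 391 (mod 481)
272^3 ≡ 51 (mod 481)
272^4 ≡ 404 (mod 481)
272^6 ≡ 196 (mod 481)
272^8 ≡ 157 (mod 481)
272^9 ≡ 376 (mod 481)
272^12 ≡ 417 (mod 481)
272^16 ≡ 118 (mod 481)
272^18 ≡ 443 (mod 481)
272^24 ≡ 248 (mod 481)
272^27 ≡ 142 (mod 481)
272^36 ≡ 1 (mod 481) ✓
The order of 272 is 36, so the subgroup it generates has 36 elements.
[(Z/481Z)^× : ⟨272⟩] = 432/36 = 12.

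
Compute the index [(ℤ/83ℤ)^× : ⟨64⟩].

2

By Lagrange's theorem, ord_83(64) divides φ(83) = 83 − 1 = 82 = 2 · 41.
Divisors of 82: 1, 2, 41, 82.
Check 64^d mod 83 for each divisor in increasing order:
64^1 ≡ 64 (mod 83)
64^2 ≡ 29 (mod 83)
64^41 ≡ 1 (mod 83) ✓
Thus |⟨64⟩| = ord(64) = 41.
Index = |(Z/83Z)^×| / |⟨64⟩| = 82 / 41 = 2.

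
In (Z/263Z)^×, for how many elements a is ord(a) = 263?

0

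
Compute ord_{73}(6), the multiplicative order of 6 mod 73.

36

ord(6) | φ(73) = 73 − 1 = 72 = 2^3 · 3^2.
Divisors of 72: 1, 2, 3, 4, 6, 8, 9, 12, 18, 24, 36, 72.
Test each divisor d:
6^1 ≡ 6 (mod 73)
6^2 ≡ 36 (mod 73)
6^3 ≡ 70 (mod 73)
6^4 ≡ 55 (mod 73)
6^6 ≡ 9 (mod 73)
6^8 ≡ 32 (mod 73)
6^9 ≡ 46 (mod 73)
6^12 ≡ 8 (mod 73)
6^18 ≡ 72 (mod 73)
6^24 ≡ 64 (mod 73)
6^36 ≡ 1 (mod 73) ✓
The smallest such exponent is 36, so the order of 6 is 36.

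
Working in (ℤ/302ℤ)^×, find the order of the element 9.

By Lagrange's theorem, ord_302(9) divides φ(302) = φ(2)·φ(151) = 1·150 = 150 = 2 · 3 · 5^2.
Divisors of 150: 1, 2, 3, 5, 6, 10, 15, 25, 30, 50, 75, 150.
Compute 9^d (mod 302) for the divisors d until we hit 1:
9^1 ≡ 9
9^2 ≡ 81
9^3 ≡ 125
9^5 ≡ 159
9^6 ≡ 223
9^10 ≡ 215
9^15 ≡ 59
9^25 ≡ 1
The smallest such exponent is 25, so the order of 9 is 25.

25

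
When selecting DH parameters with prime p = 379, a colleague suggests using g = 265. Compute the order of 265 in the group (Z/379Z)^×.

Since 265 ∈ (Z/379Z)^×, its order divides φ(379) = 379 − 1 = 378 = 2 · 3^3 · 7.
Divisors of 378: 1, 2, 3, 6, 7, 9, 14, 18, 21, 27, 42, 54, 63, 126, 189, 378.
Compute 265^d (mod 379) for the divisors d until we hit 1:
265^1 ≡ 265
265^2 ≡ 110
265^3 ≡ 346
265^6 ≡ 331
265^7 ≡ 166
265^9 ≡ 68
265^14 ≡ 268
265^18 ≡ 76
265^21 ≡ 145
265^27 ≡ 241
265^42 ≡ 180
265^54 ≡ 94
265^63 ≡ 328
265^126 ≡ 327
265^189 ≡ 378
265^378 ≡ 1
Therefore the multiplicative order of 265 modulo 379 is 378.

378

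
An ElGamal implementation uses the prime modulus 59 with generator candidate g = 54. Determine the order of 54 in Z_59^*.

58

By Lagrange's theorem, ord_59(54) divides φ(59) = 59 − 1 = 58 = 2 · 29.
Divisors of 58: 1, 2, 29, 58.
Evaluate successive powers at the divisors of 58:
54^1 ≡ 54 (mod 59)
54^2 ≡ 25 (mod 59)
54^29 ≡ 58 (mod 59)
54^58 ≡ 1 (mod 59) ✓
Hence ord(54) = 58.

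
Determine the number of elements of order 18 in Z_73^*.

6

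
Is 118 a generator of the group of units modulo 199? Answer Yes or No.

φ(199) = 199 − 1 = 198 = 2 · 3^2 · 11.
Test 118^(198/q) mod 199 for each prime factor q of 198:
118^99 ≡ 198 (mod 199)  [q = 2: ≢ 1 ✓]
118^66 ≡ 106 (mod 199)  [q = 3: ≢ 1 ✓]
118^18 ≡ 62 (mod 199)  [q = 11: ≢ 1 ✓]
All checks pass, so 118 has order 198 and is a primitive root modulo 199.

Yes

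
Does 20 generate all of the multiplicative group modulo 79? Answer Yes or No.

φ(79) = 79 − 1 = 78 = 2 · 3 · 13.
An element g generates (Z/79Z)^× iff g^(78/q) ≢ 1 (mod 79) for each prime q ∈ {2, 3, 13}.
20^39 ≡ 1 (mod 79)  [q = 2: ≡ 1 ✗]
20^26 ≡ 23 (mod 79)  [q = 3: ≢ 1 ✓]
20^6 ≡ 46 (mod 79)  [q = 13: ≢ 1 ✓]
Since 20^39 ≡ 1, the order of 20 divides 39 < 78, so 20 is not a primitive root.

No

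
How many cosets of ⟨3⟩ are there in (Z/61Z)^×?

Since 3 ∈ (Z/61Z)^×, its order divides φ(61) = 61 − 1 = 60 = 2^2 · 3 · 5.
Divisors of 60: 1, 2, 3, 4, 5, 6, 10, 12, 15, 20, 30, 60.
Compute 3^d (mod 61) for the divisors d until we hit 1:
3^1 ≡ 3 (mod 61)
3^2 ≡ 9 (mod 61)
3^3 ≡ 27 (mod 61)
3^4 ≡ 20 (mod 61)
3^5 ≡ 60 (mod 61)
3^6 ≡ 58 (mod 61)
3^10 ≡ 1 (mod 61) ✓
Thus |⟨3⟩| = ord(3) = 10.
Index = |(Z/61Z)^×| / |⟨3⟩| = 60 / 10 = 6.

6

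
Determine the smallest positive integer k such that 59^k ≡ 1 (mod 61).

60

The order of 59 must divide φ(61) = 61 − 1 = 60 = 2^2 · 3 · 5.
Divisors of 60: 1, 2, 3, 4, 5, 6, 10, 12, 15, 20, 30, 60.
Check 59^d mod 61 for each divisor in increasing order:
59^1 ≡ 59 (mod 61)
59^2 ≡ 4 (mod 61)
59^3 ≡ 53 (mod 61)
59^4 ≡ 16 (mod 61)
59^5 ≡ 29 (mod 61)
59^6 ≡ 3 (mod 61)
59^10 ≡ 48 (mod 61)
59^12 ≡ 9 (mod 61)
59^15 ≡ 50 (mod 61)
59^20 ≡ 47 (mod 61)
59^30 ≡ 60 (mod 61)
59^60 ≡ 1 (mod 61) ✓
Hence ord(59) = 60.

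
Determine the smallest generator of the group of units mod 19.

φ(19) = 19 − 1 = 18 = 2 · 3^2.
g is a primitive root iff g^(18/q) ≢ 1 (mod 19) for each prime q ∈ {2, 3}.
g = 2: 2^9 ≡ 18; 2^6 ≡ 7 — none is 1, so 2 is a primitive root.
The smallest primitive root modulo 19 is 2.

2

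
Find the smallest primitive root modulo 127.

3

φ(127) = 127 − 1 = 126 = 2 · 3^2 · 7.
g is a primitive root iff g^(126/q) ≢ 1 (mod 127) for each prime q ∈ {2, 3, 7}.
g = 2: 2^63 ≡ 1 — hits 1, so not a primitive root.
g = 3: 3^63 ≡ 126; 3^42 ≡ 107; 3^18 ≡ 4 — none is 1, so 3 is a primitive root.
So 3 is the smallest generator of (Z/127Z)^×.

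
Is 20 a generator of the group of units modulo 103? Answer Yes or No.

Yes

φ(103) = 103 − 1 = 102 = 2 · 3 · 17.
20 is a primitive root mod 103 iff 20^(φ(103)/q) ≢ 1 for every prime q | φ(103), i.e. q ∈ {2, 3, 17}.
20^51 ≡ 102 (mod 103)  [q = 2: ≢ 1 ✓]
20^34 ≡ 46 (mod 103)  [q = 3: ≢ 1 ✓]
20^6 ≡ 23 (mod 103)  [q = 17: ≢ 1 ✓]
All checks pass, so 20 has order 102 and is a primitive root modulo 103.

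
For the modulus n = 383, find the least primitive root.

φ(383) = 383 − 1 = 382 = 2 · 191.
Test candidates g = 2, 3, … against the prime factors q ∈ {2, 191} of φ(383): g is a generator iff g^(382/q) ≢ 1 for every such q.
g = 2: 2^191 ≡ 1 — hits 1, so not a primitive root.
g = 3: 3^191 ≡ 1 — hits 1, so not a primitive root.
g = 4: 4^191 ≡ 1 — hits 1, so not a primitive root.
g = 5: 5^191 ≡ 382; 5^2 ≡ 25 — none is 1, so 5 is a primitive root.
Hence the least primitive root of 383 is 5.

5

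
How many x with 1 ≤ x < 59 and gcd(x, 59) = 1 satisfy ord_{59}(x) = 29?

φ(59) = 59 − 1 = 58 = 2 · 29.
In a cyclic group of order 58, there are φ(d) elements of order d for each divisor d of 58, and zero for non-divisors.
29 | 58, and φ(29) = 29 − 1 = 28.

28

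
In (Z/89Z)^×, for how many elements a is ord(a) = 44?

20

φ(89) = 89 − 1 = 88 = 2^3 · 11.
(Z/89Z)^× is cyclic (|G| = 88); a cyclic group of order m has exactly φ(d) elements of each order d | m, and none otherwise.
44 = 2^2 · 11 divides 88, and φ(44) = 20.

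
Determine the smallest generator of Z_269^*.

2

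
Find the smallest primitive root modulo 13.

2

φ(13) = 13 − 1 = 12 = 2^2 · 3.
Test candidates g = 2, 3, … against the prime factors q ∈ {2, 3} of φ(13): g is a generator iff g^(12/q) ≢ 1 for every such q.
g = 2: 2^6 ≡ 12; 2^4 ≡ 3 — none is 1, so 2 is a primitive root.
The smallest primitive root modulo 13 is 2.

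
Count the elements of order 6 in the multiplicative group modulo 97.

2

φ(97) = 97 − 1 = 96 = 2^5 · 3.
In a cyclic group of order 96, there are φ(d) elements of order d for each divisor d of 96, and zero for non-divisors.
6 = 2 · 3 divides 96, and φ(6) = 2.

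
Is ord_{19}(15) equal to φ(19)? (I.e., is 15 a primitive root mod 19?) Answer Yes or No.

Yes

φ(19) = 19 − 1 = 18 = 2 · 3^2.
Test 15^(18/q) mod 19 for each prime factor q of 18:
15^9 ≡ 18 (mod 19)  [q = 2: ≢ 1 ✓]
15^6 ≡ 11 (mod 19)  [q = 3: ≢ 1 ✓]
None equal 1, so ord_19(15) = 18: 15 is a primitive root.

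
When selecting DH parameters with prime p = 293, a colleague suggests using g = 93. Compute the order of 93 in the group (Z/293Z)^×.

By Lagrange's theorem, ord_293(93) divides φ(293) = 293 − 1 = 292 = 2^2 · 73.
Divisors of 292: 1, 2, 4, 73, 146, 292.
Test each divisor d:
93^1 ≡ 93 (mod 293)
93^2 ≡ 152 (mod 293)
93^4 ≡ 250 (mod 293)
93^73 ≡ 155 (mod 293)
93^146 ≡ 292 (mod 293)
93^292 ≡ 1 (mod 293) ✓
The smallest such exponent is 292, so the order of 93 is 292.

292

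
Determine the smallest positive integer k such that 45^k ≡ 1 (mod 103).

The order of 45 must divide φ(103) = 103 − 1 = 102 = 2 · 3 · 17.
Divisors of 102: 1, 2, 3, 6, 17, 34, 51, 102.
Test each divisor d:
45^1 ≡ 45 (mod 103)
45^2 ≡ 68 (mod 103)
45^3 ≡ 73 (mod 103)
45^6 ≡ 76 (mod 103)
45^17 ≡ 57 (mod 103)
45^34 ≡ 56 (mod 103)
45^51 ≡ 102 (mod 103)
45^102 ≡ 1 (mod 103) ✓
Therefore the multiplicative order of 45 modulo 103 is 102.

102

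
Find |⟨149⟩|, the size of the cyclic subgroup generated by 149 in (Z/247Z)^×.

36

Since 149 ∈ (Z/247Z)^×, its order divides φ(247) = φ(13·19) = (13−1)·(19−1) = 12·18 = 216 = 2^3 · 3^3.
Divisors of 216: 1, 2, 3, 4, 6, 8, 9, 12, 18, 24, 27, 36, 54, 72, 108, 216.
Evaluate successive powers at the divisors of 216:
149^1 ≡ 149
149^2 ≡ 218
149^3 ≡ 125
149^4 ≡ 100
149^6 ≡ 64
149^8 ≡ 120
149^9 ≡ 96
149^12 ≡ 144
149^18 ≡ 77
149^24 ≡ 235
149^27 ≡ 229
149^36 ≡ 1
The smallest such exponent is 36, so the order of 149 is 36.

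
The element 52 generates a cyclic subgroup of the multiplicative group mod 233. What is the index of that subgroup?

Since 52 ∈ (Z/233Z)^×, its order divides φ(233) = 233 − 1 = 232 = 2^3 · 29.
Divisors of 232: 1, 2, 4, 8, 29, 58, 116, 232.
Test each divisor d:
52^1 ≡ 52
52^2 ≡ 141
52^4 ≡ 76
52^8 ≡ 184
52^29 ≡ 89
52^58 ≡ 232
52^116 ≡ 1
The order of 52 is 116, so the subgroup it generates has 116 elements.
The index is φ(233) / ord(52) = 232 / 116 = 2.

2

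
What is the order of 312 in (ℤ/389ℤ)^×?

By Lagrange's theorem, ord_389(312) divides φ(389) = 389 − 1 = 388 = 2^2 · 97.
Divisors of 388: 1, 2, 4, 97, 194, 388.
Compute 312^d (mod 389) for the divisors d until we hit 1:
312^1 ≡ 312 (mod 389)
312^2 ≡ 94 (mod 389)
312^4 ≡ 278 (mod 389)
312^97 ≡ 388 (mod 389)
312^194 ≡ 1 (mod 389) ✓
The smallest such exponent is 194, so the order of 312 is 194.

194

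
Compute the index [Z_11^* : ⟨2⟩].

1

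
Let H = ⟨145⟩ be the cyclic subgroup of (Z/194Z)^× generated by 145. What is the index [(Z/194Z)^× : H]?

The order of 145 must divide φ(194) = φ(2)·φ(97) = 1·96 = 96 = 2^5 · 3.
Divisors of 96: 1, 2, 3, 4, 6, 8, 12, 16, 24, 32, 48, 96.
Check 145^d mod 194 for each divisor in increasing order:
145^1 ≡ 145
145^2 ≡ 73
145^3 ≡ 109
145^4 ≡ 91
145^6 ≡ 47
145^8 ≡ 133
145^12 ≡ 75
145^16 ≡ 35
145^24 ≡ 193
145^32 ≡ 61
145^48 ≡ 1
So ord_194(145) = 48, hence |⟨145⟩| = 48.
[(Z/194Z)^× : ⟨145⟩] = 96/48 = 2.

2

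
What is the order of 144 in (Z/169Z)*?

13

By Lagrange's theorem, ord_169(144) divides φ(169) = φ(13^2) = 13·(13−1) = 156 = 2^2 · 3 · 13.
Divisors of 156: 1, 2, 3, 4, 6, 12, 13, 26, 39, 52, 78, 156.
Check 144^d mod 169 for each divisor in increasing order:
144^1 ≡ 144
144^2 ≡ 118
144^3 ≡ 92
144^4 ≡ 66
144^6 ≡ 14
144^12 ≡ 27
144^13 ≡ 1
Hence ord(144) = 13.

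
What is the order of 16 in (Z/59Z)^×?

29

Since 16 ∈ (Z/59Z)^×, its order divides φ(59) = 59 − 1 = 58 = 2 · 29.
Divisors of 58: 1, 2, 29, 58.
Evaluate successive powers at the divisors of 58:
16^1 ≡ 16 (mod 59)
16^2 ≡ 20 (mod 59)
16^29 ≡ 1 (mod 59) ✓
So ord_59(16) = 29.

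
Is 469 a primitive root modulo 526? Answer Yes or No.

No

φ(526) = φ(2)·φ(263) = 1·262 = 262 = 2 · 131.
Test 469^(262/q) mod 526 for each prime factor q of 262:
469^131 ≡ 1 (mod 526)  [q = 2: ≡ 1 ✗]
469^2 ≡ 93 (mod 526)  [q = 131: ≢ 1 ✓]
Since 469^131 ≡ 1, the order of 469 divides 131 < 262, so 469 is not a primitive root.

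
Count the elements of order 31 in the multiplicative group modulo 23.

0

φ(23) = 23 − 1 = 22 = 2 · 11.
Since (Z/23Z)^× is cyclic of order 22, the number of elements of order d is φ(d) when d | 22 and 0 otherwise.
Since 31 ∤ 22, the count is 0.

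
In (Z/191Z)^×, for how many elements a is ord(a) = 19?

φ(191) = 191 − 1 = 190 = 2 · 5 · 19.
(Z/191Z)^× is cyclic (|G| = 190); a cyclic group of order m has exactly φ(d) elements of each order d | m, and none otherwise.
19 | 190, and φ(19) = 19 − 1 = 18.

18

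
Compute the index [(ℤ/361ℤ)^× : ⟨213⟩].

2

Since 213 ∈ (Z/361Z)^×, its order divides φ(361) = φ(19^2) = 19·(19−1) = 342 = 2 · 3^2 · 19.
Divisors of 342: 1, 2, 3, 6, 9, 18, 19, 38, 57, 114, 171, 342.
Compute 213^d (mod 361) for the divisors d until we hit 1:
213^1 ≡ 213
213^2 ≡ 244
213^3 ≡ 349
213^6 ≡ 144
213^9 ≡ 77
213^18 ≡ 153
213^19 ≡ 99
213^38 ≡ 54
213^57 ≡ 292
213^114 ≡ 68
213^171 ≡ 1
So ord_361(213) = 171, hence |⟨213⟩| = 171.
The index is φ(361) / ord(213) = 342 / 171 = 2.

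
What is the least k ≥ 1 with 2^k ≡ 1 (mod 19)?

18

ord(2) | φ(19) = 19 − 1 = 18 = 2 · 3^2.
Divisors of 18: 1, 2, 3, 6, 9, 18.
Compute 2^d (mod 19) for the divisors d until we hit 1:
2^1 ≡ 2 (mod 19)
2^2 ≡ 4 (mod 19)
2^3 ≡ 8 (mod 19)
2^6 ≡ 7 (mod 19)
2^9 ≡ 18 (mod 19)
2^18 ≡ 1 (mod 19) ✓
So ord_19(2) = 18.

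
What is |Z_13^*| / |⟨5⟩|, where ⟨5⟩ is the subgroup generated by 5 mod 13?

By Lagrange's theorem, ord_13(5) divides φ(13) = 13 − 1 = 12 = 2^2 · 3.
Divisors of 12: 1, 2, 3, 4, 6, 12.
Test each divisor d:
5^1 ≡ 5 (mod 13)
5^2 ≡ 12 (mod 13)
5^3 ≡ 8 (mod 13)
5^4 ≡ 1 (mod 13) ✓
So ord_13(5) = 4, hence |⟨5⟩| = 4.
The index is φ(13) / ord(5) = 12 / 4 = 3.

3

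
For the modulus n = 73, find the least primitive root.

φ(73) = 73 − 1 = 72 = 2^3 · 3^2.
Test candidates g = 2, 3, … against the prime factors q ∈ {2, 3} of φ(73): g is a generator iff g^(72/q) ≢ 1 for every such q.
g = 2: 2^36 ≡ 1 — hits 1, so not a primitive root.
g = 3: 3^36 ≡ 1 — hits 1, so not a primitive root.
g = 4: 4^36 ≡ 1 — hits 1, so not a primitive root.
g = 5: 5^36 ≡ 72; 5^24 ≡ 8 — none is 1, so 5 is a primitive root.
Hence the least primitive root of 73 is 5.

5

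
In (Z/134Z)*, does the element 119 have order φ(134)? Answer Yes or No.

No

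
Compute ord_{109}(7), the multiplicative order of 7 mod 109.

27

ord(7) | φ(109) = 109 − 1 = 108 = 2^2 · 3^3.
Divisors of 108: 1, 2, 3, 4, 6, 9, 12, 18, 27, 36, 54, 108.
Compute 7^d (mod 109) for the divisors d until we hit 1:
7^1 ≡ 7
7^2 ≡ 49
7^3 ≡ 16
7^4 ≡ 3
7^6 ≡ 38
7^9 ≡ 63
7^12 ≡ 27
7^18 ≡ 45
7^27 ≡ 1
Hence ord(7) = 27.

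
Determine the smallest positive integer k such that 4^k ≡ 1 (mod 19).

By Lagrange's theorem, ord_19(4) divides φ(19) = 19 − 1 = 18 = 2 · 3^2.
Divisors of 18: 1, 2, 3, 6, 9, 18.
Check 4^d mod 19 for each divisor in increasing order:
4^1 ≡ 4
4^2 ≡ 16
4^3 ≡ 7
4^6 ≡ 11
4^9 ≡ 1
Hence ord(4) = 9.

9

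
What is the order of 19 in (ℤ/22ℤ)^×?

10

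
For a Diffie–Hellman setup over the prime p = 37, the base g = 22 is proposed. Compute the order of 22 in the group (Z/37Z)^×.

36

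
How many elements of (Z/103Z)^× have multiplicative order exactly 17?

16

φ(103) = 103 − 1 = 102 = 2 · 3 · 17.
Since (Z/103Z)^× is cyclic of order 102, the number of elements of order d is φ(d) when d | 102 and 0 otherwise.
17 | 102, and φ(17) = 17 − 1 = 16.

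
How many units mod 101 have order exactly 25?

φ(101) = 101 − 1 = 100 = 2^2 · 5^2.
(Z/101Z)^× is cyclic (|G| = 100); a cyclic group of order m has exactly φ(d) elements of each order d | m, and none otherwise.
25 = 5^2 divides 100, and φ(25) = 20.

20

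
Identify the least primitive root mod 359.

7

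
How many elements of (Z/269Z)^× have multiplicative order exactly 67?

66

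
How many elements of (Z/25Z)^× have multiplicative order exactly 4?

2

φ(25) = φ(5^2) = 5·(5−1) = 20 = 2^2 · 5.
In a cyclic group of order 20, there are φ(d) elements of order d for each divisor d of 20, and zero for non-divisors.
4 = 2^2 divides 20, and φ(4) = 2.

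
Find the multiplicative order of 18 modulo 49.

ord(18) | φ(49) = φ(7^2) = 7·(7−1) = 42 = 2 · 3 · 7.
Divisors of 42: 1, 2, 3, 6, 7, 14, 21, 42.
Compute 18^d (mod 49) for the divisors d until we hit 1:
18^1 ≡ 18 (mod 49)
18^2 ≡ 30 (mod 49)
18^3 ≡ 1 (mod 49) ✓
Hence ord(18) = 3.

3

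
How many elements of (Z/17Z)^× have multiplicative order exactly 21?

φ(17) = 17 − 1 = 16 = 2^4.
Since (Z/17Z)^× is cyclic of order 16, the number of elements of order d is φ(d) when d | 16 and 0 otherwise.
Here 16 is not a multiple of 21, so there are no elements of order 21.

0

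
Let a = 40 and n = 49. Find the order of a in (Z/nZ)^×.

By Lagrange's theorem, ord_49(40) divides φ(49) = φ(7^2) = 7·(7−1) = 42 = 2 · 3 · 7.
Divisors of 42: 1, 2, 3, 6, 7, 14, 21, 42.
Test each divisor d:
40^1 ≡ 40 (mod 49)
40^2 ≡ 32 (mod 49)
40^3 ≡ 6 (mod 49)
40^6 ≡ 36 (mod 49)
40^7 ≡ 19 (mod 49)
40^14 ≡ 18 (mod 49)
40^21 ≡ 48 (mod 49)
40^42 ≡ 1 (mod 49) ✓
Therefore the multiplicative order of 40 modulo 49 is 42.

42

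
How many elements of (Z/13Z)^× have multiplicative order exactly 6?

2

φ(13) = 13 − 1 = 12 = 2^2 · 3.
Since (Z/13Z)^× is cyclic of order 12, the number of elements of order d is φ(d) when d | 12 and 0 otherwise.
6 = 2 · 3 divides 12, and φ(6) = 2.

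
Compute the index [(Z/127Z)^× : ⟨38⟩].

6

By Lagrange's theorem, ord_127(38) divides φ(127) = 127 − 1 = 126 = 2 · 3^2 · 7.
Divisors of 126: 1, 2, 3, 6, 7, 9, 14, 18, 21, 42, 63, 126.
Check 38^d mod 127 for each divisor in increasing order:
38^1 ≡ 38
38^2 ≡ 47
38^3 ≡ 8
38^6 ≡ 64
38^7 ≡ 19
38^9 ≡ 4
38^14 ≡ 107
38^18 ≡ 16
38^21 ≡ 1
Thus |⟨38⟩| = ord(38) = 21.
[(Z/127Z)^× : ⟨38⟩] = 126/21 = 6.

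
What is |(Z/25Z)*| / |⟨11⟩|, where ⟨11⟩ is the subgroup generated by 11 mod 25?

4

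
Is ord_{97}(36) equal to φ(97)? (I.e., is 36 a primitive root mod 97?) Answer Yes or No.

No

φ(97) = 97 − 1 = 96 = 2^5 · 3.
An element g generates (Z/97Z)^× iff g^(96/q) ≢ 1 (mod 97) for each prime q ∈ {2, 3}.
36^48 ≡ 1 (mod 97)  [q = 2: ≡ 1 ✗]
36^32 ≡ 35 (mod 97)  [q = 3: ≢ 1 ✓]
The check at q = 2 fails, so 36 generates a proper subgroup.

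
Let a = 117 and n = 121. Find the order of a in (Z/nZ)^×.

110

Since 117 ∈ (Z/121Z)^×, its order divides φ(121) = φ(11^2) = 11·(11−1) = 110 = 2 · 5 · 11.
Divisors of 110: 1, 2, 5, 10, 11, 22, 55, 110.
Evaluate successive powers at the divisors of 110:
117^1 ≡ 117 (mod 121)
117^2 ≡ 16 (mod 121)
117^5 ≡ 65 (mod 121)
117^10 ≡ 111 (mod 121)
117^11 ≡ 40 (mod 121)
117^22 ≡ 27 (mod 121)
117^55 ≡ 120 (mod 121)
117^110 ≡ 1 (mod 121) ✓
So ord_121(117) = 110.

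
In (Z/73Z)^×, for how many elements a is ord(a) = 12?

4

φ(73) = 73 − 1 = 72 = 2^3 · 3^2.
(Z/73Z)^× is cyclic (|G| = 72); a cyclic group of order m has exactly φ(d) elements of each order d | m, and none otherwise.
12 = 2^2 · 3 divides 72, and φ(12) = 4.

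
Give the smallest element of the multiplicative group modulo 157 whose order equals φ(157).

5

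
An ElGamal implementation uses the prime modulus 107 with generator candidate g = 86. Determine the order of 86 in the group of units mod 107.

53

The order of 86 must divide φ(107) = 107 − 1 = 106 = 2 · 53.
Divisors of 106: 1, 2, 53, 106.
Test each divisor d:
86^1 ≡ 86
86^2 ≡ 13
86^53 ≡ 1
Therefore the multiplicative order of 86 modulo 107 is 53.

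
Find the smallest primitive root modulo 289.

φ(289) = φ(17^2) = 17·(17−1) = 272 = 2^4 · 17.
g is a primitive root iff g^(272/q) ≢ 1 (mod 289) for each prime q ∈ {2, 17}.
g = 2: 2^136 ≡ 1 — hits 1, so not a primitive root.
g = 3: 3^136 ≡ 288; 3^16 ≡ 171 — none is 1, so 3 is a primitive root.
Hence the least primitive root of 289 is 3.

3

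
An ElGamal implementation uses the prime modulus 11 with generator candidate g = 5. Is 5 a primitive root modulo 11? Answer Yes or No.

No

φ(11) = 11 − 1 = 10 = 2 · 5.
Test 5^(10/q) mod 11 for each prime factor q of 10:
5^5 ≡ 1 (mod 11)  [q = 2: ≡ 1 ✗]
5^2 ≡ 3 (mod 11)  [q = 5: ≢ 1 ✓]
Since 5^5 ≡ 1, the order of 5 divides 5 < 10, so 5 is not a primitive root.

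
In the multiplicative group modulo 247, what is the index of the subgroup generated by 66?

24

The order of 66 must divide φ(247) = φ(13·19) = (13−1)·(19−1) = 12·18 = 216 = 2^3 · 3^3.
Divisors of 216: 1, 2, 3, 4, 6, 8, 9, 12, 18, 24, 27, 36, 54, 72, 108, 216.
Evaluate successive powers at the divisors of 216:
66^1 ≡ 66 (mod 247)
66^2 ≡ 157 (mod 247)
66^3 ≡ 235 (mod 247)
66^4 ≡ 196 (mod 247)
66^6 ≡ 144 (mod 247)
66^8 ≡ 131 (mod 247)
66^9 ≡ 1 (mod 247) ✓
Thus |⟨66⟩| = ord(66) = 9.
[(Z/247Z)^× : ⟨66⟩] = 216/9 = 24.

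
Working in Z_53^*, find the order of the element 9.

26

ord(9) | φ(53) = 53 − 1 = 52 = 2^2 · 13.
Divisors of 52: 1, 2, 4, 13, 26, 52.
Compute 9^d (mod 53) for the divisors d until we hit 1:
9^1 ≡ 9
9^2 ≡ 28
9^4 ≡ 42
9^13 ≡ 52
9^26 ≡ 1
So ord_53(9) = 26.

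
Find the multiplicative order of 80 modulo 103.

Since 80 ∈ (Z/103Z)^×, its order divides φ(103) = 103 − 1 = 102 = 2 · 3 · 17.
Divisors of 102: 1, 2, 3, 6, 17, 34, 51, 102.
Compute 80^d (mod 103) for the divisors d until we hit 1:
80^1 ≡ 80 (mod 103)
80^2 ≡ 14 (mod 103)
80^3 ≡ 90 (mod 103)
80^6 ≡ 66 (mod 103)
80^17 ≡ 102 (mod 103)
80^34 ≡ 1 (mod 103) ✓
Therefore the multiplicative order of 80 modulo 103 is 34.

34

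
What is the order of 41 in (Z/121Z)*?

110

By Lagrange's theorem, ord_121(41) divides φ(121) = φ(11^2) = 11·(11−1) = 110 = 2 · 5 · 11.
Divisors of 110: 1, 2, 5, 10, 11, 22, 55, 110.
Compute 41^d (mod 121) for the divisors d until we hit 1:
41^1 ≡ 41 (mod 121)
41^2 ≡ 108 (mod 121)
41^5 ≡ 32 (mod 121)
41^10 ≡ 56 (mod 121)
41^11 ≡ 118 (mod 121)
41^22 ≡ 9 (mod 121)
41^55 ≡ 120 (mod 121)
41^110 ≡ 1 (mod 121) ✓
Hence ord(41) = 110.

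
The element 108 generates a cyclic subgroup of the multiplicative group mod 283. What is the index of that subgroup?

ord(108) | φ(283) = 283 − 1 = 282 = 2 · 3 · 47.
Divisors of 282: 1, 2, 3, 6, 47, 94, 141, 282.
Check 108^d mod 283 for each divisor in increasing order:
108^1 ≡ 108
108^2 ≡ 61
108^3 ≡ 79
108^6 ≡ 15
108^47 ≡ 282
108^94 ≡ 1
The order of 108 is 94, so the subgroup it generates has 94 elements.
The index is φ(283) / ord(108) = 282 / 94 = 3.

3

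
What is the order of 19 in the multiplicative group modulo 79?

ord(19) | φ(79) = 79 − 1 = 78 = 2 · 3 · 13.
Divisors of 78: 1, 2, 3, 6, 13, 26, 39, 78.
Check 19^d mod 79 for each divisor in increasing order:
19^1 ≡ 19 (mod 79)
19^2 ≡ 45 (mod 79)
19^3 ≡ 65 (mod 79)
19^6 ≡ 38 (mod 79)
19^13 ≡ 23 (mod 79)
19^26 ≡ 55 (mod 79)
19^39 ≡ 1 (mod 79) ✓
So ord_79(19) = 39.

39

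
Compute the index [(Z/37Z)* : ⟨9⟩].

4

ord(9) | φ(37) = 37 − 1 = 36 = 2^2 · 3^2.
Divisors of 36: 1, 2, 3, 4, 6, 9, 12, 18, 36.
Evaluate successive powers at the divisors of 36:
9^1 ≡ 9 (mod 37)
9^2 ≡ 7 (mod 37)
9^3 ≡ 26 (mod 37)
9^4 ≡ 12 (mod 37)
9^6 ≡ 10 (mod 37)
9^9 ≡ 1 (mod 37) ✓
Thus |⟨9⟩| = ord(9) = 9.
[(Z/37Z)^× : ⟨9⟩] = 36/9 = 4.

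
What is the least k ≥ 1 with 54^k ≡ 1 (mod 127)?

Since 54 ∈ (Z/127Z)^×, its order divides φ(127) = 127 − 1 = 126 = 2 · 3^2 · 7.
Divisors of 126: 1, 2, 3, 6, 7, 9, 14, 18, 21, 42, 63, 126.
Compute 54^d (mod 127) for the divisors d until we hit 1:
54^1 ≡ 54
54^2 ≡ 122
54^3 ≡ 111
54^6 ≡ 2
54^7 ≡ 108
54^9 ≡ 95
54^14 ≡ 107
54^18 ≡ 8
54^21 ≡ 126
54^42 ≡ 1
Hence ord(54) = 42.

42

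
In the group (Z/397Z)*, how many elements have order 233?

φ(397) = 397 − 1 = 396 = 2^2 · 3^2 · 11.
Since (Z/397Z)^× is cyclic of order 396, the number of elements of order d is φ(d) when d | 396 and 0 otherwise.
233 does not divide 396, so no element of (Z/397Z)^× has order 233.

0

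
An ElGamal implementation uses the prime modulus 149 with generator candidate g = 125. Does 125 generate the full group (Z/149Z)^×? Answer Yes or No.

φ(149) = 149 − 1 = 148 = 2^2 · 37.
Test 125^(148/q) mod 149 for each prime factor q of 148:
125^74 ≡ 1 (mod 149)  [q = 2: ≡ 1 ✗]
125^4 ≡ 102 (mod 149)  [q = 37: ≢ 1 ✓]
125^74 ≡ 1 shows ord(125) | 74, strictly less than φ(149); not a primitive root.

No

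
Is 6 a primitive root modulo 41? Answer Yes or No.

φ(41) = 41 − 1 = 40 = 2^3 · 5.
6 is a primitive root mod 41 iff 6^(φ(41)/q) ≢ 1 for every prime q | φ(41), i.e. q ∈ {2, 5}.
6^20 ≡ 40 (mod 41)  [q = 2: ≢ 1 ✓]
6^8 ≡ 10 (mod 41)  [q = 5: ≢ 1 ✓]
All checks pass, so 6 has order 40 and is a primitive root modulo 41.

Yes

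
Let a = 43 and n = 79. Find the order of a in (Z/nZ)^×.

78

ord(43) | φ(79) = 79 − 1 = 78 = 2 · 3 · 13.
Divisors of 78: 1, 2, 3, 6, 13, 26, 39, 78.
Test each divisor d:
43^1 ≡ 43
43^2 ≡ 32
43^3 ≡ 33
43^6 ≡ 62
43^13 ≡ 24
43^26 ≡ 23
43^39 ≡ 78
43^78 ≡ 1
Hence ord(43) = 78.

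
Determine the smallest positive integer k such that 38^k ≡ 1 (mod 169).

26

Since 38 ∈ (Z/169Z)^×, its order divides φ(169) = φ(13^2) = 13·(13−1) = 156 = 2^2 · 3 · 13.
Divisors of 156: 1, 2, 3, 4, 6, 12, 13, 26, 39, 52, 78, 156.
Test each divisor d:
38^1 ≡ 38 (mod 169)
38^2 ≡ 92 (mod 169)
38^3 ≡ 116 (mod 169)
38^4 ≡ 14 (mod 169)
38^6 ≡ 105 (mod 169)
38^12 ≡ 40 (mod 169)
38^13 ≡ 168 (mod 169)
38^26 ≡ 1 (mod 169) ✓
Hence ord(38) = 26.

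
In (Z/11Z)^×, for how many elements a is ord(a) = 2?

φ(11) = 11 − 1 = 10 = 2 · 5.
In a cyclic group of order 10, there are φ(d) elements of order d for each divisor d of 10, and zero for non-divisors.
2 | 10, and φ(2) = 2 − 1 = 1.

1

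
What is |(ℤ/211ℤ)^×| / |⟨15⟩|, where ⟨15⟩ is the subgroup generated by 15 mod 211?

35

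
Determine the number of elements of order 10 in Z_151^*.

4

φ(151) = 151 − 1 = 150 = 2 · 3 · 5^2.
(Z/151Z)^× is cyclic (|G| = 150); a cyclic group of order m has exactly φ(d) elements of each order d | m, and none otherwise.
10 = 2 · 5 divides 150, and φ(10) = 4.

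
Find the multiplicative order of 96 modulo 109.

Since 96 ∈ (Z/109Z)^×, its order divides φ(109) = 109 − 1 = 108 = 2^2 · 3^3.
Divisors of 108: 1, 2, 3, 4, 6, 9, 12, 18, 27, 36, 54, 108.
Test each divisor d:
96^1 ≡ 96 (mod 109)
96^2 ≡ 60 (mod 109)
96^3 ≡ 92 (mod 109)
96^4 ≡ 3 (mod 109)
96^6 ≡ 71 (mod 109)
96^9 ≡ 101 (mod 109)
96^12 ≡ 27 (mod 109)
96^18 ≡ 64 (mod 109)
96^27 ≡ 33 (mod 109)
96^36 ≡ 63 (mod 109)
96^54 ≡ 108 (mod 109)
96^108 ≡ 1 (mod 109) ✓
The smallest such exponent is 108, so the order of 96 is 108.

108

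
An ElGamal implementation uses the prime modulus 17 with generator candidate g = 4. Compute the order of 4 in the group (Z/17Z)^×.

4

By Lagrange's theorem, ord_17(4) divides φ(17) = 17 − 1 = 16 = 2^4.
Divisors of 16: 1, 2, 4, 8, 16.
Compute 4^d (mod 17) for the divisors d until we hit 1:
4^1 ≡ 4
4^2 ≡ 16
4^4 ≡ 1
Hence ord(4) = 4.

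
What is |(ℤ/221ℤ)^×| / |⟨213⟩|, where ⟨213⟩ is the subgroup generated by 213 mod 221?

Since 213 ∈ (Z/221Z)^×, its order divides φ(221) = φ(13·17) = (13−1)·(17−1) = 12·16 = 192 = 2^6 · 3.
Divisors of 192: 1, 2, 3, 4, 6, 8, 12, 16, 24, 32, 48, 64, 96, 192.
Compute 213^d (mod 221) for the divisors d until we hit 1:
213^1 ≡ 213
213^2 ≡ 64
213^3 ≡ 151
213^4 ≡ 118
213^6 ≡ 38
213^8 ≡ 1
The order of 213 is 8, so the subgroup it generates has 8 elements.
[(Z/221Z)^× : ⟨213⟩] = 192/8 = 24.

24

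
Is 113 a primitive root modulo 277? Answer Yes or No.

φ(277) = 277 − 1 = 276 = 2^2 · 3 · 23.
An element g generates (Z/277Z)^× iff g^(276/q) ≢ 1 (mod 277) for each prime q ∈ {2, 3, 23}.
113^138 ≡ 1 (mod 277)  [q = 2: ≡ 1 ✗]
113^92 ≡ 1 (mod 277)  [q = 3: ≡ 1 ✗]
113^12 ≡ 256 (mod 277)  [q = 23: ≢ 1 ✓]
Since 113^138 ≡ 1, the order of 113 divides 138 < 276, so 113 is not a primitive root.

No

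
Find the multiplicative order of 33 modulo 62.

5

By Lagrange's theorem, ord_62(33) divides φ(62) = φ(2)·φ(31) = 1·30 = 30 = 2 · 3 · 5.
Divisors of 30: 1, 2, 3, 5, 6, 10, 15, 30.
Compute 33^d (mod 62) for the divisors d until we hit 1:
33^1 ≡ 33 (mod 62)
33^2 ≡ 35 (mod 62)
33^3 ≡ 39 (mod 62)
33^5 ≡ 1 (mod 62) ✓
So ord_62(33) = 5.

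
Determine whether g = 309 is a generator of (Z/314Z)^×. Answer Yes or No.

φ(314) = φ(2)·φ(157) = 1·156 = 156 = 2^2 · 3 · 13.
An element g generates (Z/314Z)^× iff g^(156/q) ≢ 1 (mod 314) for each prime q ∈ {2, 3, 13}.
309^78 ≡ 313 (mod 314)  [q = 2: ≢ 1 ✓]
309^52 ≡ 169 (mod 314)  [q = 3: ≢ 1 ✓]
309^12 ≡ 287 (mod 314)  [q = 13: ≢ 1 ✓]
None equal 1, so ord_314(309) = 156: 309 is a primitive root.

Yes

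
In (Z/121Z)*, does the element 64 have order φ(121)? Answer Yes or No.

No

φ(121) = φ(11^2) = 11·(11−1) = 110 = 2 · 5 · 11.
Test 64^(110/q) mod 121 for each prime factor q of 110:
64^55 ≡ 1 (mod 121)  [q = 2: ≡ 1 ✗]
64^22 ≡ 81 (mod 121)  [q = 5: ≢ 1 ✓]
64^10 ≡ 89 (mod 121)  [q = 11: ≢ 1 ✓]
64^55 ≡ 1 shows ord(64) | 55, strictly less than φ(121); not a primitive root.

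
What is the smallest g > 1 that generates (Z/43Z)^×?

φ(43) = 43 − 1 = 42 = 2 · 3 · 7.
g is a primitive root iff g^(42/q) ≢ 1 (mod 43) for each prime q ∈ {2, 3, 7}.
g = 2: 2^21 ≡ 42; 2^14 ≡ 1 — hits 1, so not a primitive root.
g = 3: 3^21 ≡ 42; 3^14 ≡ 36; 3^6 ≡ 41 — none is 1, so 3 is a primitive root.
Hence the least primitive root of 43 is 3.

3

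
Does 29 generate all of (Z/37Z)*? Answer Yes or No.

φ(37) = 37 − 1 = 36 = 2^2 · 3^2.
An element g generates (Z/37Z)^× iff g^(36/q) ≢ 1 (mod 37) for each prime q ∈ {2, 3}.
29^18 ≡ 36 (mod 37)  [q = 2: ≢ 1 ✓]
29^12 ≡ 1 (mod 37)  [q = 3: ≡ 1 ✗]
The check at q = 3 fails, so 29 generates a proper subgroup.

No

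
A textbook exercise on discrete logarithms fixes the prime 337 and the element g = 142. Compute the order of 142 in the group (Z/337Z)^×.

112

The order of 142 must divide φ(337) = 337 − 1 = 336 = 2^4 · 3 · 7.
Divisors of 336: 1, 2, 3, 4, 6, 7, 8, 12, 14, 16, 21, 24, 28, 42, 48, 56, 84, 112, 168, 336.
Compute 142^d (mod 337) for the divisors d until we hit 1:
142^1 ≡ 142 (mod 337)
142^2 ≡ 281 (mod 337)
142^3 ≡ 136 (mod 337)
142^4 ≡ 103 (mod 337)
142^6 ≡ 298 (mod 337)
142^7 ≡ 191 (mod 337)
142^8 ≡ 162 (mod 337)
142^12 ≡ 173 (mod 337)
142^14 ≡ 85 (mod 337)
142^16 ≡ 295 (mod 337)
142^21 ≡ 59 (mod 337)
142^24 ≡ 273 (mod 337)
142^28 ≡ 148 (mod 337)
142^42 ≡ 111 (mod 337)
142^48 ≡ 52 (mod 337)
142^56 ≡ 336 (mod 337)
142^84 ≡ 189 (mod 337)
142^112 ≡ 1 (mod 337) ✓
So ord_337(142) = 112.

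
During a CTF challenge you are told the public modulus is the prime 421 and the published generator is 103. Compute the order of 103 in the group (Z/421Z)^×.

105

ord(103) | φ(421) = 421 − 1 = 420 = 2^2 · 3 · 5 · 7.
Divisors of 420: 1, 2, 3, 4, 5, 6, 7, 10, 12, 14, 15, 20, 21, 28, 30, 35, 42, 60, 70, 84, 105, 140, 210, 420.
Compute 103^d (mod 421) for the divisors d until we hit 1:
103^1 ≡ 103 (mod 421)
103^2 ≡ 84 (mod 421)
103^3 ≡ 232 (mod 421)
103^4 ≡ 320 (mod 421)
103^5 ≡ 122 (mod 421)
103^6 ≡ 357 (mod 421)
103^7 ≡ 144 (mod 421)
103^10 ≡ 149 (mod 421)
103^12 ≡ 307 (mod 421)
103^14 ≡ 107 (mod 421)
103^15 ≡ 75 (mod 421)
103^20 ≡ 309 (mod 421)
103^21 ≡ 252 (mod 421)
103^28 ≡ 82 (mod 421)
103^30 ≡ 152 (mod 421)
103^35 ≡ 20 (mod 421)
103^42 ≡ 354 (mod 421)
103^60 ≡ 370 (mod 421)
103^70 ≡ 400 (mod 421)
103^84 ≡ 279 (mod 421)
103^105 ≡ 1 (mod 421) ✓
Therefore the multiplicative order of 103 modulo 421 is 105.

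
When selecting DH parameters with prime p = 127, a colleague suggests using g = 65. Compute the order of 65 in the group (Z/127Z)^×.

ord(65) | φ(127) = 127 − 1 = 126 = 2 · 3^2 · 7.
Divisors of 126: 1, 2, 3, 6, 7, 9, 14, 18, 21, 42, 63, 126.
Test each divisor d:
65^1 ≡ 65
65^2 ≡ 34
65^3 ≡ 51
65^6 ≡ 61
65^7 ≡ 28
65^9 ≡ 63
65^14 ≡ 22
65^18 ≡ 32
65^21 ≡ 108
65^42 ≡ 107
65^63 ≡ 126
65^126 ≡ 1
So ord_127(65) = 126.

126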